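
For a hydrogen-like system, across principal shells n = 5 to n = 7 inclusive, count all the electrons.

220

Shell n has n² orbitals: 5²=25 + 6²=36 + 7²=49 = 110 orbitals.
Two spin states per orbital: 2 × 110 = 220 electrons.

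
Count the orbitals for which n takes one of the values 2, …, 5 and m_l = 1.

Work shell by shell — for each n, count the (l, m_l) pairs that satisfy m_l = 1:
n=2 → 1; n=3 → 2; n=4 → 3; n=5 → 4.
Total orbitals: 1 + 2 + 3 + 4 = 10.

10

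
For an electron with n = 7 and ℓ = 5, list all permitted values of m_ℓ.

-5, -4, -3, -2, -1, 0, 1, 2, 3, 4, 5

m_ℓ takes every integer from −ℓ to +ℓ. With ℓ = 5 that gives the 11 values -5, -4, -3, -2, -1, 0, 1, 2, 3, 4, 5.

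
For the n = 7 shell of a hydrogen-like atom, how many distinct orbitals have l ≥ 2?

45

For n = 7, l ranges over 0 … 6.
Orbitals with l ≥ 2, by l: l=2 → 5; l=3 → 7; l=4 → 9; l=5 → 11; l=6 → 13.
Total orbitals: 5 + 7 + 9 + 11 + 13 = 45.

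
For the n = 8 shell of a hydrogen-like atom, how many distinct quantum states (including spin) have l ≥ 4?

The n = 8 shell has l = 0 through 7; check each.
Contributions: l=4 → 9; l=5 → 11; l=6 → 13; l=7 → 15.
Orbitals: 9 + 11 + 13 + 15 = 48. Each orbital carries two spin states, so 48 × 2 = 96 states.

96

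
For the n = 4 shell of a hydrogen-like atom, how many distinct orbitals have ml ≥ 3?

Go through l = 0, …, 3 (the values permitted for n = 4).
Orbitals with ml ≥ 3, by l: l=3 → 1.
Total orbitals: 1.

1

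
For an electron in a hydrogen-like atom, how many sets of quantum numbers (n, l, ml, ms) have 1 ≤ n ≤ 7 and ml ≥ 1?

Work shell by shell — for each n, count the (l, ml) pairs that satisfy ml ≥ 1:
n=2 → 1; n=3 → 3; n=4 → 6; n=5 → 10; n=6 → 15; n=7 → 21.
Orbitals: 1 + 3 + 6 + 10 + 15 + 21 = 56. Including both spin states (ms = ±1/2) gives 2 × 56 = 112 states.

112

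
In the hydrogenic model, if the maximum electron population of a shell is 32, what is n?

2n² = 32 ⇒ n² = 16 ⇒ n = 4.

n = 4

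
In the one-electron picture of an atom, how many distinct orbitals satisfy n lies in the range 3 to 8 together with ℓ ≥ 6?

Work shell by shell — for each n, count the (ℓ, m_ℓ) pairs that satisfy ℓ ≥ 6:
n=7 → 13; n=8 → 28.
Total orbitals: 13 + 28 = 41.

41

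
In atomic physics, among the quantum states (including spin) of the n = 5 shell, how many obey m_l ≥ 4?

The (l, m_l) pairs meeting m_l ≥ 4 give: l=4 → 1.
Orbitals: 1. Each orbital carries two spin states, so 1 × 2 = 2 states.

2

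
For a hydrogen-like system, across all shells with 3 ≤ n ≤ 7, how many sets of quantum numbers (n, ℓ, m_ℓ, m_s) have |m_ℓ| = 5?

12

Count contributing orbitals for each principal shell:
n=6 → 2; n=7 → 4.
Orbitals: 2 + 4 = 6. Including both spin states (m_s = ±1/2) gives 2 × 6 = 12 states.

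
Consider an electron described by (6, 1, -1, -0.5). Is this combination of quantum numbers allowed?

Allowed

n = 6 is a positive integer. l = 1 satisfies 0 ≤ l ≤ n−1 = 5. ml = -1 lies in the range −l … +l (here −1 … 1). ms = -1/2 is one of ±1/2.
All four constraints are satisfied.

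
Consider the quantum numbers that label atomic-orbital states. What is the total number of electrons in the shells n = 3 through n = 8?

398

Shell n has n² orbitals: 3²=9 + 4²=16 + 5²=25 + 6²=36 + 7²=49 + 8²=64 = 199 orbitals.
Two spin states per orbital: 2 × 199 = 398 electrons.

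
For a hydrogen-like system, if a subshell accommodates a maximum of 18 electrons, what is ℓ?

ℓ = 4

2(2ℓ+1) = 18 ⇒ 2ℓ+1 = 9 ⇒ ℓ = 4.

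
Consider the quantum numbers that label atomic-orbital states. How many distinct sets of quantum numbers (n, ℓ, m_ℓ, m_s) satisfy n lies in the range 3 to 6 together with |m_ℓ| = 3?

Go shell by shell, enumerating (ℓ, m_ℓ) with |m_ℓ| = 3:
n=4 → 2; n=5 → 4; n=6 → 6.
Orbitals: 2 + 4 + 6 = 12. Including both spin states (m_s = ±1/2) gives 2 × 12 = 24 states.

24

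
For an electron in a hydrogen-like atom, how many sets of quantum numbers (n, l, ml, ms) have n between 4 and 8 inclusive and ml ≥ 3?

Count contributing orbitals for each principal shell:
n=4 → 1; n=5 → 3; n=6 → 6; n=7 → 10; n=8 → 15.
Orbitals: 1 + 3 + 6 + 10 + 15 = 35. Including both spin states (ms = ±1/2) gives 2 × 35 = 70 states.

70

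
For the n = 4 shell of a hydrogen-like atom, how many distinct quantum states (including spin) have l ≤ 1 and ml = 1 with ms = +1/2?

The (l, ml) pairs meeting l ≤ 1 and ml = 1 give: l=1 → 1.
Orbitals: 1. With ms fixed to a single value there is one state per orbital, giving 1 state.

1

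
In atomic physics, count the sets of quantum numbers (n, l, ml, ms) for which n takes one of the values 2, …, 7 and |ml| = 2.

Work shell by shell — for each n, count the (l, ml) pairs that satisfy |ml| = 2:
n=3 → 2; n=4 → 4; n=5 → 6; n=6 → 8; n=7 → 10.
Orbitals: 2 + 4 + 6 + 8 + 10 = 30. Including both spin states (ms = ±1/2) gives 2 × 30 = 60 states.

60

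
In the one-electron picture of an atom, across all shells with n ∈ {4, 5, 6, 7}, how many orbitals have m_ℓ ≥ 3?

20

Treat each shell separately and count matching orbitals:
n=4 → 1; n=5 → 3; n=6 → 6; n=7 → 10.
Total orbitals: 1 + 3 + 6 + 10 = 20.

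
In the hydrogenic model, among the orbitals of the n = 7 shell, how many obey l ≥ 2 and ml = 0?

5

The n = 7 shell has l = 0 through 6; check each.
Orbitals with l ≥ 2 and ml = 0, by l: l=2 → 1; l=3 → 1; l=4 → 1; l=5 → 1; l=6 → 1.
Total orbitals: 1 + 1 + 1 + 1 + 1 = 5.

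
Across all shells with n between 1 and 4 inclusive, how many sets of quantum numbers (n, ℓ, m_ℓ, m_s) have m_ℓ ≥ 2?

8

Work shell by shell — for each n, count the (ℓ, m_ℓ) pairs that satisfy m_ℓ ≥ 2:
n=3 → 1; n=4 → 3.
Orbitals: 1 + 3 = 4. Including both spin states (m_s = ±1/2) gives 2 × 4 = 8 states.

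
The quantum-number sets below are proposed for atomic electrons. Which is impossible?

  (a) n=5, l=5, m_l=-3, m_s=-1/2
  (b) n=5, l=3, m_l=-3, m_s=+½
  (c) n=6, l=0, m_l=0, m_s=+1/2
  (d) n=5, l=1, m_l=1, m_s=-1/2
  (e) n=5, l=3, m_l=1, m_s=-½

(a) has l = 5 ≥ n = 5, violating 0 ≤ l ≤ n−1.
The remaining sets (b), (c), (d), (e) satisfy all four rules.

(a)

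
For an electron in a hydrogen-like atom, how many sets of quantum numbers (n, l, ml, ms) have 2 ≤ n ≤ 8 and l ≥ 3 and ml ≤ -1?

130

Count contributing orbitals for each principal shell:
n=4 → 3; n=5 → 7; n=6 → 12; n=7 → 18; n=8 → 25.
Orbitals: 3 + 7 + 12 + 18 + 25 = 65. Including both spin states (ms = ±1/2) gives 2 × 65 = 130 states.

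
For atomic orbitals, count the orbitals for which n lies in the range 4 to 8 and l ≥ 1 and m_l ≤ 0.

Treat each shell separately and count matching orbitals:
n=4 → 9; n=5 → 14; n=6 → 20; n=7 → 27; n=8 → 35.
Total orbitals: 9 + 14 + 20 + 27 + 35 = 105.

105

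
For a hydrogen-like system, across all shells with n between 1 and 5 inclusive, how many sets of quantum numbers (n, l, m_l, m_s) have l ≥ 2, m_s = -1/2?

Treat each shell separately and count matching orbitals:
n=3 → 5; n=4 → 12; n=5 → 21.
Orbitals: 5 + 12 + 21 = 38. With m_s fixed to -1/2 there is one state per orbital, so 38 states.

38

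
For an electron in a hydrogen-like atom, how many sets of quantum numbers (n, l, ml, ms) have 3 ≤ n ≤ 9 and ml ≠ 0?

Go shell by shell, enumerating (l, ml) with ml ≠ 0:
n=3 → 6; n=4 → 12; n=5 → 20; n=6 → 30; n=7 → 42; n=8 → 56; n=9 → 72.
Orbitals: 6 + 12 + 20 + 30 + 42 + 56 + 72 = 238. Including both spin states (ms = ±1/2) gives 2 × 238 = 476 states.

476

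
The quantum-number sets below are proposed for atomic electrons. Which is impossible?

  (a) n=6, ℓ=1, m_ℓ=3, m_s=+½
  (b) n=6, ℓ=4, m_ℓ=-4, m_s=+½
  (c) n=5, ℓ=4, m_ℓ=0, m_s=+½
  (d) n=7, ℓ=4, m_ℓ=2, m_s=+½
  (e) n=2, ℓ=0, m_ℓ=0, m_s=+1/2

(a)

(a) has |m_ℓ| = 3 > ℓ = 1, violating −ℓ ≤ m_ℓ ≤ ℓ.
The remaining sets (b), (c), (d), (e) satisfy all four rules.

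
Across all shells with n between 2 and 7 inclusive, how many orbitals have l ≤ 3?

Per-shell orbital counts meeting the constraint:
n=2 → 4; n=3 → 9; n=4 → 16; n=5 → 16; n=6 → 16; n=7 → 16.
Total orbitals: 4 + 9 + 16 + 16 + 16 + 16 = 77.

77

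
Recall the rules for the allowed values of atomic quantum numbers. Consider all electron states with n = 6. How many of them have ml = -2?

Per l-value: l=2 → 1; l=3 → 1; l=4 → 1; l=5 → 1.
Orbitals: 1 + 1 + 1 + 1 = 4. Each orbital carries two spin states, so 4 × 2 = 8 states.

8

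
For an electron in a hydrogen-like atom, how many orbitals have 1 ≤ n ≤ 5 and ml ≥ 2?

For each n in the range, tally the orbitals obeying ml ≥ 2:
n=3 → 1; n=4 → 3; n=5 → 6.
Total orbitals: 1 + 3 + 6 = 10.

10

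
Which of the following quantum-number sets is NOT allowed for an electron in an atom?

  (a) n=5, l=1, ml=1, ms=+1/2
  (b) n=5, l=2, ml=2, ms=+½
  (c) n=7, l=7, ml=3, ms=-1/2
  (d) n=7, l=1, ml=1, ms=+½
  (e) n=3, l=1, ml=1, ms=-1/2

(c)

(c) has l = 7 ≥ n = 7, violating 0 ≤ l ≤ n−1.
The remaining sets (a), (b), (d), (e) satisfy all four rules.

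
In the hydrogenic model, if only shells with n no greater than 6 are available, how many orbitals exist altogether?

91

Total orbitals = 1² + 2² + 3² + 4² + 5² + 6² = 91.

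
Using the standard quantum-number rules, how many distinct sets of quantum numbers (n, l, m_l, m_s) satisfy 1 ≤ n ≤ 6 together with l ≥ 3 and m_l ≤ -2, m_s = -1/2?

16

For each n in the range, tally the orbitals obeying l ≥ 3 and m_l ≤ -2:
n=4 → 2; n=5 → 5; n=6 → 9.
Orbitals: 2 + 5 + 9 = 16. With m_s fixed to -1/2 there is one state per orbital, so 16 states.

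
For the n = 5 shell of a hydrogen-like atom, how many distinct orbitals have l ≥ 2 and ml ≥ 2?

The n = 5 shell has l = 0 through 4; check each.
The (l, ml) pairs meeting l ≥ 2 and ml ≥ 2 give: l=2 → 1; l=3 → 2; l=4 → 3.
Total orbitals: 1 + 2 + 3 = 6.

6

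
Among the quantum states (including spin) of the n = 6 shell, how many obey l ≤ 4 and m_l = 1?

With n = 6 the allowed l are 0, 1, …, 5.
The (l, m_l) pairs meeting l ≤ 4 and m_l = 1 give: l=1 → 1; l=2 → 1; l=3 → 1; l=4 → 1.
Orbitals: 1 + 1 + 1 + 1 = 4. Each orbital carries two spin states, so 4 × 2 = 8 states.

8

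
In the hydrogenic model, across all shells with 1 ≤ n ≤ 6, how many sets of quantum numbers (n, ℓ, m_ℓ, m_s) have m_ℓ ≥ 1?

70

Work shell by shell — for each n, count the (ℓ, m_ℓ) pairs that satisfy m_ℓ ≥ 1:
n=2 → 1; n=3 → 3; n=4 → 6; n=5 → 10; n=6 → 15.
Orbitals: 1 + 3 + 6 + 10 + 15 = 35. Including both spin states (m_s = ±1/2) gives 2 × 35 = 70 states.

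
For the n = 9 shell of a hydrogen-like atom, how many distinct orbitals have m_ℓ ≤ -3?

21

With n = 9 the allowed ℓ are 0, 1, …, 8.
The (ℓ, m_ℓ) pairs meeting m_ℓ ≤ -3 give: ℓ=3 → 1; ℓ=4 → 2; ℓ=5 → 3; ℓ=6 → 4; ℓ=7 → 5; ℓ=8 → 6.
Total orbitals: 1 + 2 + 3 + 4 + 5 + 6 = 21.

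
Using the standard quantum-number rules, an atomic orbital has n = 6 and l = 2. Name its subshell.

6d

l = 2 corresponds to the letter 'd', so the subshell is 6d.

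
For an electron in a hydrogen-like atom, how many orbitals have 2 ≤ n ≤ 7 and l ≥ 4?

Go shell by shell, enumerating (l, ml) with l ≥ 4:
n=5 → 9; n=6 → 20; n=7 → 33.
Total orbitals: 9 + 20 + 33 = 62.

62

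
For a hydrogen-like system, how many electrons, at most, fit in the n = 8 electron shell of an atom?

A shell holds 2n² electrons: 2 × 8² = 2 × 64 = 128.

128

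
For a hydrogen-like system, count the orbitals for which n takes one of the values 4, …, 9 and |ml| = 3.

Go shell by shell, enumerating (l, ml) with |ml| = 3:
n=4 → 2; n=5 → 4; n=6 → 6; n=7 → 8; n=8 → 10; n=9 → 12.
Total orbitals: 2 + 4 + 6 + 8 + 10 + 12 = 42.

42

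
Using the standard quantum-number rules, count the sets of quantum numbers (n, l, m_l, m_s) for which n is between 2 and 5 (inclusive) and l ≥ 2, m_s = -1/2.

38

Per-shell orbital counts meeting the constraint:
n=3 → 5; n=4 → 12; n=5 → 21.
Orbitals: 5 + 12 + 21 = 38. With m_s fixed to -1/2 there is one state per orbital, so 38 states.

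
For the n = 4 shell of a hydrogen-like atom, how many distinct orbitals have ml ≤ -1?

Go through l = 0, …, 3 (the values permitted for n = 4).
Orbitals with ml ≤ -1, by l: l=1 → 1; l=2 → 2; l=3 → 3.
Total orbitals: 1 + 2 + 3 = 6.

6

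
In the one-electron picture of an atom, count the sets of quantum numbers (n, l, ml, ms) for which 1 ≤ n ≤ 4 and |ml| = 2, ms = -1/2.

Go shell by shell, enumerating (l, ml) with |ml| = 2:
n=3 → 2; n=4 → 4.
Orbitals: 2 + 4 = 6. With ms fixed to -1/2 there is one state per orbital, so 6 states.

6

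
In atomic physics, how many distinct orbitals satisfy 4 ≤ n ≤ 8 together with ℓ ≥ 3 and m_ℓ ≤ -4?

Go shell by shell, enumerating (ℓ, m_ℓ) with ℓ ≥ 3 and m_ℓ ≤ -4:
n=5 → 1; n=6 → 3; n=7 → 6; n=8 → 10.
Total orbitals: 1 + 3 + 6 + 10 = 20.

20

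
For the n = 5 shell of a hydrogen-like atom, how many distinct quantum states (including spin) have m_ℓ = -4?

2

Orbitals with m_ℓ = -4, by ℓ: ℓ=4 → 1.
Orbitals: 1. Each orbital carries two spin states, so 1 × 2 = 2 states.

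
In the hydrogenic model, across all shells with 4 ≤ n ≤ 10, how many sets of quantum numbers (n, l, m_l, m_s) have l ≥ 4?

518

Treat each shell separately and count matching orbitals:
n=5 → 9; n=6 → 20; n=7 → 33; n=8 → 48; n=9 → 65; n=10 → 84.
Orbitals: 9 + 20 + 33 + 48 + 65 + 84 = 259. Including both spin states (m_s = ±1/2) gives 2 × 259 = 518 states.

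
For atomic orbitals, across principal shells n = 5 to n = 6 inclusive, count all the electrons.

122

Shell n has n² orbitals: 5²=25 + 6²=36 = 61 orbitals.
Two spin states per orbital: 2 × 61 = 122 electrons.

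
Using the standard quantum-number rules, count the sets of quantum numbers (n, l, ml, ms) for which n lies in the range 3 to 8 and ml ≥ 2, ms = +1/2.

Count contributing orbitals for each principal shell:
n=3 → 1; n=4 → 3; n=5 → 6; n=6 → 10; n=7 → 15; n=8 → 21.
Orbitals: 1 + 3 + 6 + 10 + 15 + 21 = 56. With ms fixed to +1/2 there is one state per orbital, so 56 states.

56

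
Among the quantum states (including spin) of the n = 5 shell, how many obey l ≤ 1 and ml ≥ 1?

2

With n = 5 the allowed l are 0, 1, …, 4.
Orbitals with l ≤ 1 and ml ≥ 1, by l: l=1 → 1.
Orbitals: 1. Each orbital carries two spin states, so 1 × 2 = 2 states.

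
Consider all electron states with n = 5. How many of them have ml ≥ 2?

Go through l = 0, …, 4 (the values permitted for n = 5).
Contributions: l=2 → 1; l=3 → 2; l=4 → 3.
Orbitals: 1 + 2 + 3 = 6. Each orbital carries two spin states, so 6 × 2 = 12 states.

12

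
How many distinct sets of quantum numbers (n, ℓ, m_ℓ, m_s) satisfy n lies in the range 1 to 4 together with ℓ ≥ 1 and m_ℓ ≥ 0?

32

Per-shell orbital counts meeting the constraint:
n=2 → 2; n=3 → 5; n=4 → 9.
Orbitals: 2 + 5 + 9 = 16. Including both spin states (m_s = ±1/2) gives 2 × 16 = 32 states.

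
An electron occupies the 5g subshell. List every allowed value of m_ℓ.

-4, -3, -2, -1, 0, 1, 2, 3, 4

The 5g subshell has ℓ = 4, and m_ℓ takes every integer from −ℓ to +ℓ. With ℓ = 4 that gives the 9 values -4, -3, -2, -1, 0, 1, 2, 3, 4.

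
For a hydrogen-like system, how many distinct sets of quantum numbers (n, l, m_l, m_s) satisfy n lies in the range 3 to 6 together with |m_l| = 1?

56

Treat each shell separately and count matching orbitals:
n=3 → 4; n=4 → 6; n=5 → 8; n=6 → 10.
Orbitals: 4 + 6 + 8 + 10 = 28. Including both spin states (m_s = ±1/2) gives 2 × 28 = 56 states.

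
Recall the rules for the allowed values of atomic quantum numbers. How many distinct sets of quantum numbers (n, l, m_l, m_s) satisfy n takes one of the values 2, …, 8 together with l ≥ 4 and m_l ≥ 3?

For each n in the range, tally the orbitals obeying l ≥ 4 and m_l ≥ 3:
n=5 → 2; n=6 → 5; n=7 → 9; n=8 → 14.
Orbitals: 2 + 5 + 9 + 14 = 30. Including both spin states (m_s = ±1/2) gives 2 × 30 = 60 states.

60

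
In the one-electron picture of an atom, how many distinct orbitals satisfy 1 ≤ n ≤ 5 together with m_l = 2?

6

Go shell by shell, enumerating (l, m_l) with m_l = 2:
n=3 → 1; n=4 → 2; n=5 → 3.
Total orbitals: 1 + 2 + 3 = 6.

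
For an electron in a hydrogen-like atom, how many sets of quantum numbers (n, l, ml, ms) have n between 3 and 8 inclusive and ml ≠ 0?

332

Go shell by shell, enumerating (l, ml) with ml ≠ 0:
n=3 → 6; n=4 → 12; n=5 → 20; n=6 → 30; n=7 → 42; n=8 → 56.
Orbitals: 6 + 12 + 20 + 30 + 42 + 56 = 166. Including both spin states (ms = ±1/2) gives 2 × 166 = 332 states.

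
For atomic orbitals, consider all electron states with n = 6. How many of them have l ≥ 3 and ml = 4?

Go through l = 0, …, 5 (the values permitted for n = 6).
Orbitals with l ≥ 3 and ml = 4, by l: l=4 → 1; l=5 → 1.
Orbitals: 1 + 1 = 2. Each orbital carries two spin states, so 2 × 2 = 4 states.

4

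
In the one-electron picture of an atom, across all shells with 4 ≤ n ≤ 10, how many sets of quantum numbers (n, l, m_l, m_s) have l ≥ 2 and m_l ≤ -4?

112

Count contributing orbitals for each principal shell:
n=5 → 1; n=6 → 3; n=7 → 6; n=8 → 10; n=9 → 15; n=10 → 21.
Orbitals: 1 + 3 + 6 + 10 + 15 + 21 = 56. Including both spin states (m_s = ±1/2) gives 2 × 56 = 112 states.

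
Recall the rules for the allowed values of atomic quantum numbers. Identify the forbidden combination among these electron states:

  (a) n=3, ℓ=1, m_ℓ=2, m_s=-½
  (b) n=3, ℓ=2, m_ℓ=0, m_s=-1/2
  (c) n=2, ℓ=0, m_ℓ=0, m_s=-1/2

(a)

(a) has |m_ℓ| = 2 > ℓ = 1, violating −ℓ ≤ m_ℓ ≤ ℓ.
The remaining sets (b), (c) satisfy all four rules.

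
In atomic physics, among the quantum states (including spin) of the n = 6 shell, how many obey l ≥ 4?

40

With n = 6 the allowed l are 0, 1, …, 5.
Contributions: l=4 → 9; l=5 → 11.
Orbitals: 9 + 11 = 20. Each orbital carries two spin states, so 20 × 2 = 40 states.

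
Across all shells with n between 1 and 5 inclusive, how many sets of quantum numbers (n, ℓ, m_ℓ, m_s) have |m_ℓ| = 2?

For each n in the range, tally the orbitals obeying |m_ℓ| = 2:
n=3 → 2; n=4 → 4; n=5 → 6.
Orbitals: 2 + 4 + 6 = 12. Including both spin states (m_s = ±1/2) gives 2 × 12 = 24 states.

24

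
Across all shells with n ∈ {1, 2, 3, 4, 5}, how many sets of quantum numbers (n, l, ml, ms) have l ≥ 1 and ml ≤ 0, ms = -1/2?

30

Work shell by shell — for each n, count the (l, ml) pairs that satisfy l ≥ 1 and ml ≤ 0:
n=2 → 2; n=3 → 5; n=4 → 9; n=5 → 14.
Orbitals: 2 + 5 + 9 + 14 = 30. With ms fixed to -1/2 there is one state per orbital, so 30 states.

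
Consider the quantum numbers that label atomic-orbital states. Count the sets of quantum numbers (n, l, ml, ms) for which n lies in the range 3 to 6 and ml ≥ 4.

For each n in the range, tally the orbitals obeying ml ≥ 4:
n=5 → 1; n=6 → 3.
Orbitals: 1 + 3 = 4. Including both spin states (ms = ±1/2) gives 2 × 4 = 8 states.

8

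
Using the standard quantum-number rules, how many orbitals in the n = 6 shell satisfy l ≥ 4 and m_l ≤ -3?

5

The n = 6 shell has l = 0 through 5; check each.
Contributions: l=4 → 2; l=5 → 3.
Total orbitals: 2 + 3 = 5.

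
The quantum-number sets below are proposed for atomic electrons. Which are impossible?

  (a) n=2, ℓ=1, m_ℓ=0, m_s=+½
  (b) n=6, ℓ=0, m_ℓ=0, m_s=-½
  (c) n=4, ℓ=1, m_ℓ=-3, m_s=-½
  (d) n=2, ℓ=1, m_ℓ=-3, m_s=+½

(c) has |m_ℓ| = 3 > ℓ = 1, violating −ℓ ≤ m_ℓ ≤ ℓ.
(d) has |m_ℓ| = 3 > ℓ = 1, violating −ℓ ≤ m_ℓ ≤ ℓ.
The remaining sets (a), (b) satisfy all four rules.

(c) and (d)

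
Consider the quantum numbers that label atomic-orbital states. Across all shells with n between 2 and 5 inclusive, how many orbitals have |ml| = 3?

Treat each shell separately and count matching orbitals:
n=4 → 2; n=5 → 4.
Total orbitals: 2 + 4 = 6.

6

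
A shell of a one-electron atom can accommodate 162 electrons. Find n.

n = 9

2n² = 162 ⇒ n² = 81 ⇒ n = 9.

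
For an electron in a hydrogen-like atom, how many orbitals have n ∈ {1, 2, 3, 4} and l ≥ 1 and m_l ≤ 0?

16

Per-shell orbital counts meeting the constraint:
n=2 → 2; n=3 → 5; n=4 → 9.
Total orbitals: 2 + 5 + 9 = 16.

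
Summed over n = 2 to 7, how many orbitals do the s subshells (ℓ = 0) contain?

An s subshell (ℓ = 0) exists for every n ≥ 1, so shells n = 2, 3, 4, 5, 6, 7 each contribute one — 6 subshells.
Since each s subshell has 2·0+1 = 1 orbital, the total is 6 × 1 = 6.

6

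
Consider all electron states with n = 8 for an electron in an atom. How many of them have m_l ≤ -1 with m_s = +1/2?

Per l-value: l=1 → 1; l=2 → 2; l=3 → 3; l=4 → 4; l=5 → 5; l=6 → 6; l=7 → 7.
Orbitals: 1 + 2 + 3 + 4 + 5 + 6 + 7 = 28. With m_s fixed to a single value there is one state per orbital, giving 28 states.

28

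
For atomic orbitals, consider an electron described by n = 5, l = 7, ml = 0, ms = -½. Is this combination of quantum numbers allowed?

Not allowed

The orbital quantum number must satisfy 0 ≤ l ≤ n−1. With n = 5 the allowed l values are 0, 1, 2, 3, 4, so l = 7 is out of range.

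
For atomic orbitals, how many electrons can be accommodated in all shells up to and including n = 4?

Total orbitals = 1² + 2² + 3² + 4² = 30. Doubling for spin gives 60 electrons.

60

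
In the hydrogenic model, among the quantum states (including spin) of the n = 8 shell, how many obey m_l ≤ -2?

42

Per l-value: l=2 → 1; l=3 → 2; l=4 → 3; l=5 → 4; l=6 → 5; l=7 → 6.
Orbitals: 1 + 2 + 3 + 4 + 5 + 6 = 21. Each orbital carries two spin states, so 21 × 2 = 42 states.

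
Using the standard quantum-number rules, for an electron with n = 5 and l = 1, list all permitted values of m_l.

-1, 0, 1

m_l takes every integer from −l to +l. With l = 1 that gives the 3 values -1, 0, 1.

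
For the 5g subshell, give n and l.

The leading integer gives n = 5; the letter 'g' means l = 4.

n = 5, l = 4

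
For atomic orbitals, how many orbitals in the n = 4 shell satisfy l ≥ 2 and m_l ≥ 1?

5

With n = 4 the allowed l are 0, 1, …, 3.
Contributions: l=2 → 2; l=3 → 3.
Total orbitals: 2 + 3 = 5.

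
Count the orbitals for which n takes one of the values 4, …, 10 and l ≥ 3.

For each n in the range, tally the orbitals obeying l ≥ 3:
n=4 → 7; n=5 → 16; n=6 → 27; n=7 → 40; n=8 → 55; n=9 → 72; n=10 → 91.
Total orbitals: 7 + 16 + 27 + 40 + 55 + 72 + 91 = 308.

308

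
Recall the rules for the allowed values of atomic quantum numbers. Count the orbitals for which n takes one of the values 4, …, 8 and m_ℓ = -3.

15

Treat each shell separately and count matching orbitals:
n=4 → 1; n=5 → 2; n=6 → 3; n=7 → 4; n=8 → 5.
Total orbitals: 1 + 2 + 3 + 4 + 5 = 15.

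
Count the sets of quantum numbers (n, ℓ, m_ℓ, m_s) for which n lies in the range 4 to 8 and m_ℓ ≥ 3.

70

Treat each shell separately and count matching orbitals:
n=4 → 1; n=5 → 3; n=6 → 6; n=7 → 10; n=8 → 15.
Orbitals: 1 + 3 + 6 + 10 + 15 = 35. Including both spin states (m_s = ±1/2) gives 2 × 35 = 70 states.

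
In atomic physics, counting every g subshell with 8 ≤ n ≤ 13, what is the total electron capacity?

A g subshell (ℓ = 4) exists for every n ≥ 5, so shells n = 8, 9, 10, 11, 12, 13 each contribute one — 6 subshells.
Since each g subshell holds 2(2·4+1) = 18 electrons, the total is 6 × 18 = 108.

108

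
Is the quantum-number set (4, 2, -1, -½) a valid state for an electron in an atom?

Valid

n = 4 is a positive integer. ℓ = 2 satisfies 0 ≤ ℓ ≤ n−1 = 3. m_ℓ = -1 lies in the range −ℓ … +ℓ (here −2 … 2). m_s = -1/2 is one of ±1/2.
All four constraints are satisfied.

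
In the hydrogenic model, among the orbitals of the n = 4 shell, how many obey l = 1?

3

Go through l = 0, …, 3 (the values permitted for n = 4).
The (l, ml) pairs meeting l = 1 give: l=1 → 3.
Total orbitals: 3.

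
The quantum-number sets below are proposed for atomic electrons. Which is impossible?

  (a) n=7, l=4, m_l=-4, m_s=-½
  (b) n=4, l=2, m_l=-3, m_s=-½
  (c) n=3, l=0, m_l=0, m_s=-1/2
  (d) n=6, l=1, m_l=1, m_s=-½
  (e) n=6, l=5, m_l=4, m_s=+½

(b)

(b) has |m_l| = 3 > l = 2, violating −l ≤ m_l ≤ l.
The remaining sets (a), (c), (d), (e) satisfy all four rules.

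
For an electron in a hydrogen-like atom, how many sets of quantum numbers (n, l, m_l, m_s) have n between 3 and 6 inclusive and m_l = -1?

28

Go shell by shell, enumerating (l, m_l) with m_l = -1:
n=3 → 2; n=4 → 3; n=5 → 4; n=6 → 5.
Orbitals: 2 + 3 + 4 + 5 = 14. Including both spin states (m_s = ±1/2) gives 2 × 14 = 28 states.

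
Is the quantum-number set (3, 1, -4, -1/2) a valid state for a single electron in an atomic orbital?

The magnetic quantum number must satisfy −ℓ ≤ m_ℓ ≤ ℓ. With ℓ = 1, m_ℓ can only be -1, 0, 1, so m_ℓ = -4 is forbidden.

Invalid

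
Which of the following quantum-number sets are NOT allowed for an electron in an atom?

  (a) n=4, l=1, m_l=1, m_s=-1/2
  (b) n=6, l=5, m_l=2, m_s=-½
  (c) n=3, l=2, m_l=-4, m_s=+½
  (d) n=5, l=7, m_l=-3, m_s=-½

(c) has |m_l| = 4 > l = 2, violating −l ≤ m_l ≤ l.
(d) has l = 7 ≥ n = 5, violating 0 ≤ l ≤ n−1.
The remaining sets (a), (b) satisfy all four rules.

(c) and (d)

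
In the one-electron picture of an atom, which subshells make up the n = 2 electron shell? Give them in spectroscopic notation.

2s, 2p

For n = 2, l runs from 0 to 1. In spectroscopic notation l = 0,1,2,… ↔ s,p,d,f,g,h,i, so the subshells are 2s, 2p.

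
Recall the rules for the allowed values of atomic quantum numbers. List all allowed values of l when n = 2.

0, 1

l is an integer with 0 ≤ l ≤ n−1, so for n = 2: l = 0, 1.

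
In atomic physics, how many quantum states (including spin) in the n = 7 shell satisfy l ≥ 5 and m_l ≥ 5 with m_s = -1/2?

3

The n = 7 shell has l = 0 through 6; check each.
Per l-value: l=5 → 1; l=6 → 2.
Orbitals: 1 + 2 = 3. With m_s fixed to a single value there is one state per orbital, giving 3 states.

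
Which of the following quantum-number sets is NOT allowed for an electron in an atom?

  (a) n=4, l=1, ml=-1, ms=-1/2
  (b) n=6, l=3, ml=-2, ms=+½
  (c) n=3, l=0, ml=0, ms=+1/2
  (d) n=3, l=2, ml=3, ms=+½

(d)

(d) has |ml| = 3 > l = 2, violating −l ≤ ml ≤ l.
The remaining sets (a), (b), (c) satisfy all four rules.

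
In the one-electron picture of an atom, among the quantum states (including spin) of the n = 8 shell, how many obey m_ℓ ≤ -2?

42

Go through ℓ = 0, …, 7 (the values permitted for n = 8).
Orbitals with m_ℓ ≤ -2, by ℓ: ℓ=2 → 1; ℓ=3 → 2; ℓ=4 → 3; ℓ=5 → 4; ℓ=6 → 5; ℓ=7 → 6.
Orbitals: 1 + 2 + 3 + 4 + 5 + 6 = 21. Each orbital carries two spin states, so 21 × 2 = 42 states.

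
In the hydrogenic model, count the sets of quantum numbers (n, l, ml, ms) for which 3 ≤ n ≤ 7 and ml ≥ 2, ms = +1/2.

35

Go shell by shell, enumerating (l, ml) with ml ≥ 2:
n=3 → 1; n=4 → 3; n=5 → 6; n=6 → 10; n=7 → 15.
Orbitals: 1 + 3 + 6 + 10 + 15 = 35. With ms fixed to +1/2 there is one state per orbital, so 35 states.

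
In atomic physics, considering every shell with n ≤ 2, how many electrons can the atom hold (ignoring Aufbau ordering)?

10

Total orbitals = 1² + 2² = 5. Doubling for spin gives 10 electrons.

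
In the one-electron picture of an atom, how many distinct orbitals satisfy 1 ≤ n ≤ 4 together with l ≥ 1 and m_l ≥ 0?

Treat each shell separately and count matching orbitals:
n=2 → 2; n=3 → 5; n=4 → 9.
Total orbitals: 2 + 5 + 9 = 16.

16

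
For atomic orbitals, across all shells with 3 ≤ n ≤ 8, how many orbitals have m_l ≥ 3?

Per-shell orbital counts meeting the constraint:
n=4 → 1; n=5 → 3; n=6 → 6; n=7 → 10; n=8 → 15.
Total orbitals: 1 + 3 + 6 + 10 + 15 = 35.

35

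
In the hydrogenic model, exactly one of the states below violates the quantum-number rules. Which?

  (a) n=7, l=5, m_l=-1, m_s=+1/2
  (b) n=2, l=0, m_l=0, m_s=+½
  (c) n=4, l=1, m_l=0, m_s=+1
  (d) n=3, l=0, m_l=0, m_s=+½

(c)

(c) has m_s = +1, but an electron's spin must be ±1/2.
The remaining sets (a), (b), (d) satisfy all four rules.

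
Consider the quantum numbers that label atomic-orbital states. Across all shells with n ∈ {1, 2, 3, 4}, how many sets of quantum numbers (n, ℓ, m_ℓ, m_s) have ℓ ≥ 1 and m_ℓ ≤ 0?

Treat each shell separately and count matching orbitals:
n=2 → 2; n=3 → 5; n=4 → 9.
Orbitals: 2 + 5 + 9 = 16. Including both spin states (m_s = ±1/2) gives 2 × 16 = 32 states.

32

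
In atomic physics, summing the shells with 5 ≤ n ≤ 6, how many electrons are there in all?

122

Shell n has n² orbitals: 5²=25 + 6²=36 = 61 orbitals.
Two spin states per orbital: 2 × 61 = 122 electrons.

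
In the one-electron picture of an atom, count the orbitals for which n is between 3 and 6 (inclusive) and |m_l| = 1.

28

Per-shell orbital counts meeting the constraint:
n=3 → 4; n=4 → 6; n=5 → 8; n=6 → 10.
Total orbitals: 4 + 6 + 8 + 10 = 28.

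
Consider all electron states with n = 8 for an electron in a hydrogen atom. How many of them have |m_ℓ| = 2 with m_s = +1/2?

12

The n = 8 shell has ℓ = 0 through 7; check each.
Per ℓ-value: ℓ=2 → 2; ℓ=3 → 2; ℓ=4 → 2; ℓ=5 → 2; ℓ=6 → 2; ℓ=7 → 2.
Orbitals: 2 + 2 + 2 + 2 + 2 + 2 = 12. With m_s fixed to a single value there is one state per orbital, giving 12 states.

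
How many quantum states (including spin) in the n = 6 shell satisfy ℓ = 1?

6

The (ℓ, m_ℓ) pairs meeting ℓ = 1 give: ℓ=1 → 3.
Orbitals: 3. Each orbital carries two spin states, so 3 × 2 = 6 states.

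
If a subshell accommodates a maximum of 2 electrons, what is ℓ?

2(2ℓ+1) = 2 ⇒ 2ℓ+1 = 1 ⇒ ℓ = 0.

ℓ = 0 (s)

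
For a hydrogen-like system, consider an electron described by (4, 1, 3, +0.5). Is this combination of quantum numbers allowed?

The magnetic quantum number must satisfy −l ≤ m_l ≤ l. With l = 1, m_l can only be -1, 0, 1, so m_l = 3 is forbidden.

Not allowed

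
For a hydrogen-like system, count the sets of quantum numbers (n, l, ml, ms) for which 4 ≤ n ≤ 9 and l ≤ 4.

282

Count contributing orbitals for each principal shell:
n=4 → 16; n=5 → 25; n=6 → 25; n=7 → 25; n=8 → 25; n=9 → 25.
Orbitals: 16 + 25 + 25 + 25 + 25 + 25 = 141. Including both spin states (ms = ±1/2) gives 2 × 141 = 282 states.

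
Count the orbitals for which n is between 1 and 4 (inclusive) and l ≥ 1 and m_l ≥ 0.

Go shell by shell, enumerating (l, m_l) with l ≥ 1 and m_l ≥ 0:
n=2 → 2; n=3 → 5; n=4 → 9.
Total orbitals: 2 + 5 + 9 = 16.

16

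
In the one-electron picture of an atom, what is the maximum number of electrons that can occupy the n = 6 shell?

A shell holds 2n² electrons: 2 × 6² = 2 × 36 = 72.

72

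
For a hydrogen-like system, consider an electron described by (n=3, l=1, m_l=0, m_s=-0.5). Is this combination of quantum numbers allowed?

Yes

n = 3 is a positive integer. l = 1 satisfies 0 ≤ l ≤ n−1 = 2. m_l = 0 lies in the range −l … +l (here −1 … 1). m_s = -1/2 is one of ±1/2.
All four constraints are satisfied.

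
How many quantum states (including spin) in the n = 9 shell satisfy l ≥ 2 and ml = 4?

Orbitals with l ≥ 2 and ml = 4, by l: l=4 → 1; l=5 → 1; l=6 → 1; l=7 → 1; l=8 → 1.
Orbitals: 1 + 1 + 1 + 1 + 1 = 5. Each orbital carries two spin states, so 5 × 2 = 10 states.

10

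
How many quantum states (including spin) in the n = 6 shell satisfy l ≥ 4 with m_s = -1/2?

Go through l = 0, …, 5 (the values permitted for n = 6).
Contributions: l=4 → 9; l=5 → 11.
Orbitals: 9 + 11 = 20. With m_s fixed to a single value there is one state per orbital, giving 20 states.

20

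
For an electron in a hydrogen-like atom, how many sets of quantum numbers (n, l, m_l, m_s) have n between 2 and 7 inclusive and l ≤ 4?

Per-shell orbital counts meeting the constraint:
n=2 → 4; n=3 → 9; n=4 → 16; n=5 → 25; n=6 → 25; n=7 → 25.
Orbitals: 4 + 9 + 16 + 25 + 25 + 25 = 104. Including both spin states (m_s = ±1/2) gives 2 × 104 = 208 states.

208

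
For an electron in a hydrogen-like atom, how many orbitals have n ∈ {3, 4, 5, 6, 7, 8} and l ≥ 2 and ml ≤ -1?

Work shell by shell — for each n, count the (l, ml) pairs that satisfy l ≥ 2 and ml ≤ -1:
n=3 → 2; n=4 → 5; n=5 → 9; n=6 → 14; n=7 → 20; n=8 → 27.
Total orbitals: 2 + 5 + 9 + 14 + 20 + 27 = 77.

77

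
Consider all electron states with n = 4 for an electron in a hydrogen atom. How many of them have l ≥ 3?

14

Go through l = 0, …, 3 (the values permitted for n = 4).
Per l-value: l=3 → 7.
Orbitals: 7. Each orbital carries two spin states, so 7 × 2 = 14 states.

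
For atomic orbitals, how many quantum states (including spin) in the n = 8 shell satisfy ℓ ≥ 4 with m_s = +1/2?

With n = 8 the allowed ℓ are 0, 1, …, 7.
Orbitals with ℓ ≥ 4, by ℓ: ℓ=4 → 9; ℓ=5 → 11; ℓ=6 → 13; ℓ=7 → 15.
Orbitals: 9 + 11 + 13 + 15 = 48. With m_s fixed to a single value there is one state per orbital, giving 48 states.

48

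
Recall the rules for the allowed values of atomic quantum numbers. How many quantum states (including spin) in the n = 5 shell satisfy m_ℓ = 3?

Go through ℓ = 0, …, 4 (the values permitted for n = 5).
Per ℓ-value: ℓ=3 → 1; ℓ=4 → 1.
Orbitals: 1 + 1 = 2. Each orbital carries two spin states, so 2 × 2 = 4 states.

4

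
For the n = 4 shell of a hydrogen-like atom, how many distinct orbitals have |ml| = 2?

The (l, ml) pairs meeting |ml| = 2 give: l=2 → 2; l=3 → 2.
Total orbitals: 2 + 2 = 4.

4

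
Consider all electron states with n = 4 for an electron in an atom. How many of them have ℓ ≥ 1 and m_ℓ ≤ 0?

18

The n = 4 shell has ℓ = 0 through 3; check each.
Orbitals with ℓ ≥ 1 and m_ℓ ≤ 0, by ℓ: ℓ=1 → 2; ℓ=2 → 3; ℓ=3 → 4.
Orbitals: 2 + 3 + 4 = 9. Each orbital carries two spin states, so 9 × 2 = 18 states.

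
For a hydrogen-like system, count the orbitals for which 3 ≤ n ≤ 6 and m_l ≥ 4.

For each n in the range, tally the orbitals obeying m_l ≥ 4:
n=5 → 1; n=6 → 3.
Total orbitals: 1 + 3 = 4.

4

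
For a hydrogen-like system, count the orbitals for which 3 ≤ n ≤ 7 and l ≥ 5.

35

Treat each shell separately and count matching orbitals:
n=6 → 11; n=7 → 24.
Total orbitals: 11 + 24 = 35.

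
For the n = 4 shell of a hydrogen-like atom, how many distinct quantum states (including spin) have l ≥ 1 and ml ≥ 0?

With n = 4 the allowed l are 0, 1, …, 3.
Contributions: l=1 → 2; l=2 → 3; l=3 → 4.
Orbitals: 2 + 3 + 4 = 9. Each orbital carries two spin states, so 9 × 2 = 18 states.

18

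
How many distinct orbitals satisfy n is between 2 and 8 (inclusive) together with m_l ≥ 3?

35

Work shell by shell — for each n, count the (l, m_l) pairs that satisfy m_l ≥ 3:
n=4 → 1; n=5 → 3; n=6 → 6; n=7 → 10; n=8 → 15.
Total orbitals: 1 + 3 + 6 + 10 + 15 = 35.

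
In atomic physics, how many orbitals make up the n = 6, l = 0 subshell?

A subshell has 2l+1 orbitals; with l = 0, that's 1.

1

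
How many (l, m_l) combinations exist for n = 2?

The n = 2 shell contains n² = 2² = 4 orbitals.

4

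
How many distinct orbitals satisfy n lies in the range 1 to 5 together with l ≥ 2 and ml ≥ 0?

Work shell by shell — for each n, count the (l, ml) pairs that satisfy l ≥ 2 and ml ≥ 0:
n=3 → 3; n=4 → 7; n=5 → 12.
Total orbitals: 3 + 7 + 12 = 22.

22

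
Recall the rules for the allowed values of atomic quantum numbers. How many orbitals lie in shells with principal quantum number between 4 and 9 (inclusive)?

271

Shell n has n² orbitals: 4²=16 + 5²=25 + 6²=36 + 7²=49 + 8²=64 + 9²=81 = 271 orbitals.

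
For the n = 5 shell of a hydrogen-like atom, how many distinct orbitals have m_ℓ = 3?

2

With n = 5 the allowed ℓ are 0, 1, …, 4.
Contributions: ℓ=3 → 1; ℓ=4 → 1.
Total orbitals: 1 + 1 = 2.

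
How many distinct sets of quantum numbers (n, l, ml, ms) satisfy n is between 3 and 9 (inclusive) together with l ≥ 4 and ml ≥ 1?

160

Treat each shell separately and count matching orbitals:
n=5 → 4; n=6 → 9; n=7 → 15; n=8 → 22; n=9 → 30.
Orbitals: 4 + 9 + 15 + 22 + 30 = 80. Including both spin states (ms = ±1/2) gives 2 × 80 = 160 states.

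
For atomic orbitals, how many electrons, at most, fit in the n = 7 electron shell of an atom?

98

A shell holds 2n² electrons: 2 × 7² = 2 × 49 = 98.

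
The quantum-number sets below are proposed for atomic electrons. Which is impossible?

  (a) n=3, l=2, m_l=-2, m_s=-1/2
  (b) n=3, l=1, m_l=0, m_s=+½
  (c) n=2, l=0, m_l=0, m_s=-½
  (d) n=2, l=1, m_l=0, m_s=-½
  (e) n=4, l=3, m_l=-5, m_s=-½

(e)

(e) has |m_l| = 5 > l = 3, violating −l ≤ m_l ≤ l.
The remaining sets (a), (b), (c), (d) satisfy all four rules.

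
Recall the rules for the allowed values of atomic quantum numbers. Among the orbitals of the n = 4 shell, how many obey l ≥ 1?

15

The (l, ml) pairs meeting l ≥ 1 give: l=1 → 3; l=2 → 5; l=3 → 7.
Total orbitals: 3 + 5 + 7 = 15.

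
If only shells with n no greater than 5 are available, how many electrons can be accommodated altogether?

Total orbitals = 1² + 2² + 3² + 4² + 5² = 55. Doubling for spin gives 110 electrons.

110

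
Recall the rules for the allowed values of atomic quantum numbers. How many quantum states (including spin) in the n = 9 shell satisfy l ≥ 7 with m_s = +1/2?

32

For n = 9, l ranges over 0 … 8.
The (l, m_l) pairs meeting l ≥ 7 give: l=7 → 15; l=8 → 17.
Orbitals: 15 + 17 = 32. With m_s fixed to a single value there is one state per orbital, giving 32 states.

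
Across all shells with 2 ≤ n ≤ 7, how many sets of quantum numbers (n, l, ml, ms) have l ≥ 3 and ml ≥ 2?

Work shell by shell — for each n, count the (l, ml) pairs that satisfy l ≥ 3 and ml ≥ 2:
n=4 → 2; n=5 → 5; n=6 → 9; n=7 → 14.
Orbitals: 2 + 5 + 9 + 14 = 30. Including both spin states (ms = ±1/2) gives 2 × 30 = 60 states.

60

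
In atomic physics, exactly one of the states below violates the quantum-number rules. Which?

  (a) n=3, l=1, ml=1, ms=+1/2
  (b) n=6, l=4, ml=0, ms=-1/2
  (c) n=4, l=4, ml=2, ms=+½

(c) has l = 4 ≥ n = 4, violating 0 ≤ l ≤ n−1.
The remaining sets (a), (b) satisfy all four rules.

(c)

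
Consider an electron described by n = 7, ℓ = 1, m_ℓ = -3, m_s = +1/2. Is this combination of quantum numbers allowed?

No

The magnetic quantum number must satisfy −ℓ ≤ m_ℓ ≤ ℓ. With ℓ = 1, m_ℓ can only be -1, 0, 1, so m_ℓ = -3 is forbidden.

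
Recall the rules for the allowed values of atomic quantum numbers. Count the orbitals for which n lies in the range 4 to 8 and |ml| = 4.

20

Work shell by shell — for each n, count the (l, ml) pairs that satisfy |ml| = 4:
n=5 → 2; n=6 → 4; n=7 → 6; n=8 → 8.
Total orbitals: 2 + 4 + 6 + 8 = 20.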